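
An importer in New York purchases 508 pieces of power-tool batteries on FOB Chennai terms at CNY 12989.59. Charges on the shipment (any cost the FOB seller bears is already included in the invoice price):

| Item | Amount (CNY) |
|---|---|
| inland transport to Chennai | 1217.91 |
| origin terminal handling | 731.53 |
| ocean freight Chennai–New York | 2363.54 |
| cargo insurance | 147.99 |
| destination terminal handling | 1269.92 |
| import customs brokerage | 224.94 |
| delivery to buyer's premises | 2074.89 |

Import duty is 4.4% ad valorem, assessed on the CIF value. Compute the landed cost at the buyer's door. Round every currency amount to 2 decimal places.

FOB: the seller bears costs until goods are on board at the origin port; the buyer bears freight, insurance and all costs thereafter.
Already in the invoice (seller's account under FOB): inland to port, origin terminal — exclude.
CIF value = FOB price + freight + insurance = 12989.59 + 2363.54 + 147.99 = 15501.12
Import duty = 15501.12 × 4.4% = 682.05
Buyer bears: freight 2363.54 + insurance 147.99 + destination terminal 1269.92 + brokerage 224.94 + delivery 2074.89 + duty 682.05 = 6763.33
Landed cost = invoice 12989.59 + 6763.33 = 19752.92

Total landed cost: CNY 19752.92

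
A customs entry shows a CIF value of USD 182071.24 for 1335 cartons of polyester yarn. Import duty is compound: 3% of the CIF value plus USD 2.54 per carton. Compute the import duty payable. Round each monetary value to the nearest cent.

Ad valorem component: 182071.24 × 3% = 5462.14
Specific component: 1335 × 2.54 = 3390.90
Import duty = 5462.14 + 3390.90 = 8853.04

Import duty: USD 8853.04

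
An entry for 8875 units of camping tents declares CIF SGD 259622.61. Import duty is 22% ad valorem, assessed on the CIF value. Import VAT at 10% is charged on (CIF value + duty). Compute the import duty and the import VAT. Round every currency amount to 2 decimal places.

Import duty = 259622.61 × 22% = 57116.97
VAT base = CIF + duty = 259622.61 + 57116.97 = 316739.58
Import VAT = 316739.58 × 10% = 31673.96

Import duty: SGD 57116.97; import VAT: SGD 31673.96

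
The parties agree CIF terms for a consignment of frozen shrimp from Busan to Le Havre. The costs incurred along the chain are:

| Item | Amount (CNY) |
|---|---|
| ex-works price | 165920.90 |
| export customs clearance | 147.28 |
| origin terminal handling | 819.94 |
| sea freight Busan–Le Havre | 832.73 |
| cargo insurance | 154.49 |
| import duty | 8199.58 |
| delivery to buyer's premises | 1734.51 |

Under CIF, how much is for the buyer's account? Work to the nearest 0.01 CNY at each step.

CIF: the seller pays costs through ocean freight and marine insurance to the destination port.
Seller's account: goods 165920.90 + export clearance 147.28 + origin terminal 819.94 + freight 832.73 + insurance 154.49 = 167875.34
Buyer's account: duty 8199.58 + delivery 1734.51 = 9934.09

Buyer's account: CNY 9934.09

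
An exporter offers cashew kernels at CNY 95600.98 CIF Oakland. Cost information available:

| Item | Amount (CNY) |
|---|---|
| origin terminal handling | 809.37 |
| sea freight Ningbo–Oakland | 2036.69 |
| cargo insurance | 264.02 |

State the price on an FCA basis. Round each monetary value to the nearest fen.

FCA price: CNY 92490.90

From CIF to FCA, the seller no longer bears: origin terminal, freight, insurance.
FCA price = 95600.98 − 809.37 − 2036.69 − 264.02 = 92490.90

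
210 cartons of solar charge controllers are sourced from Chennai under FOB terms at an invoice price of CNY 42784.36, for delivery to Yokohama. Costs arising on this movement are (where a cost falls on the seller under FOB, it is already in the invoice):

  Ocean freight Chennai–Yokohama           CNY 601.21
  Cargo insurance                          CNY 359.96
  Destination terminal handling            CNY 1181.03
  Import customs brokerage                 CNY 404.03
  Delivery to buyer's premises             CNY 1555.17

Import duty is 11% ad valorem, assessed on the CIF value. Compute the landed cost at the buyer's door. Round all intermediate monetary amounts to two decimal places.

Total landed cost: CNY 51697.77

FOB: the seller bears costs until goods are on board at the origin port; the buyer bears freight, insurance and all costs thereafter.
CIF value = FOB price + freight + insurance = 42784.36 + 601.21 + 359.96 = 43745.53
Import duty = 43745.53 × 11% = 4812.01
Buyer bears: freight 601.21 + insurance 359.96 + destination terminal 1181.03 + brokerage 404.03 + delivery 1555.17 + duty 4812.01 = 8913.41
Landed cost = invoice 42784.36 + 8913.41 = 51697.77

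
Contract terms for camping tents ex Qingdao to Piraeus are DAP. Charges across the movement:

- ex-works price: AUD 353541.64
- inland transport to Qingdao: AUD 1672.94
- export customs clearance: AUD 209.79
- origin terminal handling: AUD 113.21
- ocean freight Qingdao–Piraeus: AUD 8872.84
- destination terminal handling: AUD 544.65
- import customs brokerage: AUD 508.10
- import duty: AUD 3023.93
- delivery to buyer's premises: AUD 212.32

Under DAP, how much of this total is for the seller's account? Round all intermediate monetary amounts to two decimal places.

Seller's account: AUD 365167.39

DAP: the seller bears all costs to the named destination except import duty and clearance.
Seller's account: goods 353541.64 + inland to port 1672.94 + export clearance 209.79 + origin terminal 113.21 + freight 8872.84 + destination terminal 544.65 + delivery 212.32 = 365167.39
Buyer's account: brokerage 508.10 + duty 3023.93 = 3532.03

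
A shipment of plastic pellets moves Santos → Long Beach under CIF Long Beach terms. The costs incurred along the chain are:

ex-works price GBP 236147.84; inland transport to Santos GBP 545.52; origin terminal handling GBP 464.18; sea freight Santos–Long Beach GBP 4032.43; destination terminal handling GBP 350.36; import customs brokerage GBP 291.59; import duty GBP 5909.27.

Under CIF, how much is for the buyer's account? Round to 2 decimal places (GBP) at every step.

CIF: the seller pays costs through ocean freight and marine insurance to the destination port.
Seller's account: goods 236147.84 + inland to port 545.52 + origin terminal 464.18 + freight 4032.43 = 241189.97
Buyer's account: destination terminal 350.36 + brokerage 291.59 + duty 5909.27 = 6551.22

Buyer's account: GBP 6551.22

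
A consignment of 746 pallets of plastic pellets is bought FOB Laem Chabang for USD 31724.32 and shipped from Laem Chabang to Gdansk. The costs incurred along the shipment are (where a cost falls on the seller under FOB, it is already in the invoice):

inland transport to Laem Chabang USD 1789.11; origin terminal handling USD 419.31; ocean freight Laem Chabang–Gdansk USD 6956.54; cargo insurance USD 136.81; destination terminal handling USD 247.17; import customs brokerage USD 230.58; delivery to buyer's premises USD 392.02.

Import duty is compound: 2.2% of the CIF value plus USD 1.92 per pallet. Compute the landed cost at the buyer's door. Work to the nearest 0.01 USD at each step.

FOB: the seller bears costs until goods are on board at the origin port; the buyer bears freight, insurance and all costs thereafter.
Already in the invoice (seller's account under FOB): inland to port, origin terminal — exclude.
CIF value = FOB price + freight + insurance = 31724.32 + 6956.54 + 136.81 = 38817.67
Ad valorem component: 38817.67 × 2.2% = 853.99
Specific component: 746 × 1.92 = 1432.32
Import duty = 853.99 + 1432.32 = 2286.31
Buyer bears: freight 6956.54 + insurance 136.81 + destination terminal 247.17 + brokerage 230.58 + delivery 392.02 + duty 2286.31 = 10249.43
Landed cost = invoice 31724.32 + 10249.43 = 41973.75

Total landed cost: USD 41973.75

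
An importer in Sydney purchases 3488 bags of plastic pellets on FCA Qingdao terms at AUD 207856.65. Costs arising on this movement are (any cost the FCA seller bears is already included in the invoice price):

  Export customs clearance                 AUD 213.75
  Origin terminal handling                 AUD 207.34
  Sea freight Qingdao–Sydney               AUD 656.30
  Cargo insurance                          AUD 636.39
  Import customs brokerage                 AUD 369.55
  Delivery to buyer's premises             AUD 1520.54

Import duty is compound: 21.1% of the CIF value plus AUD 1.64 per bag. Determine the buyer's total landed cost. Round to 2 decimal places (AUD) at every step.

Total landed cost: AUD 261141.35

FCA: the seller delivers export-cleared goods to the carrier; the buyer bears costs from that point.
Already in the invoice (seller's account under FCA): export clearance — exclude.
CIF value = FCA price + origin terminal + freight + insurance = 207856.65 + 207.34 + 656.30 + 636.39 = 209356.68
Ad valorem component: 209356.68 × 21.1% = 44174.26
Specific component: 3488 × 1.64 = 5720.32
Import duty = 44174.26 + 5720.32 = 49894.58
Buyer bears: origin terminal 207.34 + freight 656.30 + insurance 636.39 + brokerage 369.55 + delivery 1520.54 + duty 49894.58 = 53284.70
Landed cost = invoice 207856.65 + 53284.70 = 261141.35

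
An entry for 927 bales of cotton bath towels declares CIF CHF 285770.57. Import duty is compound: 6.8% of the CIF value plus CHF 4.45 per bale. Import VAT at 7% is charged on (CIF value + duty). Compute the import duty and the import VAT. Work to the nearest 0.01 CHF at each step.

Ad valorem component: 285770.57 × 6.8% = 19432.40
Specific component: 927 × 4.45 = 4125.15
Import duty = 19432.40 + 4125.15 = 23557.55
VAT base = CIF + duty = 285770.57 + 23557.55 = 309328.12
Import VAT = 309328.12 × 7% = 21652.97

Import duty: CHF 23557.55; import VAT: CHF 21652.97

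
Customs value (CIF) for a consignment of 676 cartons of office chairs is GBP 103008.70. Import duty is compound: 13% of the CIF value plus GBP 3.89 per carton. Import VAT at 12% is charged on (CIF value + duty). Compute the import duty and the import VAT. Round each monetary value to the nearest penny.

Ad valorem component: 103008.70 × 13% = 13391.13
Specific component: 676 × 3.89 = 2629.64
Import duty = 13391.13 + 2629.64 = 16020.77
VAT base = CIF + duty = 103008.70 + 16020.77 = 119029.47
Import VAT = 119029.47 × 12% = 14283.54

Import duty: GBP 16020.77; import VAT: GBP 14283.54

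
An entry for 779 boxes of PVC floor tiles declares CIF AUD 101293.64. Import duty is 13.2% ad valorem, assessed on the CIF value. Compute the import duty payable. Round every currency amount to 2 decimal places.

Import duty: AUD 13370.76

Import duty = 101293.64 × 13.2% = 13370.76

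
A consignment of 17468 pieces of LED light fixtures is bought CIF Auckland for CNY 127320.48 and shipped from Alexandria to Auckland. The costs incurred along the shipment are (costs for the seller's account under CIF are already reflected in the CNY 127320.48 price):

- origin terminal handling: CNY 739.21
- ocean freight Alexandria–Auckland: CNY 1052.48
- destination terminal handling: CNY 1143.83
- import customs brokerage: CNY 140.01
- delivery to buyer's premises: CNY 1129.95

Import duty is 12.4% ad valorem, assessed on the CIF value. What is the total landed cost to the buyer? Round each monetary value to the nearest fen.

Total landed cost: CNY 145522.01

CIF: the seller pays costs through ocean freight and marine insurance to the destination port.
Already in the invoice (seller's account under CIF): origin terminal, freight — exclude.
The CIF price already equals the CIF value: 127320.48
Import duty = 127320.48 × 12.4% = 15787.74
Buyer bears: destination terminal 1143.83 + brokerage 140.01 + delivery 1129.95 + duty 15787.74 = 18201.53
Landed cost = invoice 127320.48 + 18201.53 = 145522.01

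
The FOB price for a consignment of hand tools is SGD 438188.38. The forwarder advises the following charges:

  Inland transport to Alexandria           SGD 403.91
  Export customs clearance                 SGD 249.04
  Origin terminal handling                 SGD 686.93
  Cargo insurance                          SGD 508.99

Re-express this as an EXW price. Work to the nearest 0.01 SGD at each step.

Not relevant to the conversion: insurance — on the buyer under both terms; not part of either seller's price.
From FOB to EXW, the seller no longer bears: inland to port, export clearance, origin terminal.
EXW price = 438188.38 − 403.91 − 249.04 − 686.93 = 436848.50

EXW price: SGD 436848.50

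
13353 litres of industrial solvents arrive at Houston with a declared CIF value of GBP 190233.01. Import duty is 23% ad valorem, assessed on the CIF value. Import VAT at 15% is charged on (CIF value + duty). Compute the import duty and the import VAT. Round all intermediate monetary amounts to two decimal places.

Import duty = 190233.01 × 23% = 43753.59
VAT base = CIF + duty = 190233.01 + 43753.59 = 233986.60
Import VAT = 233986.60 × 15% = 35097.99

Import duty: GBP 43753.59; import VAT: GBP 35097.99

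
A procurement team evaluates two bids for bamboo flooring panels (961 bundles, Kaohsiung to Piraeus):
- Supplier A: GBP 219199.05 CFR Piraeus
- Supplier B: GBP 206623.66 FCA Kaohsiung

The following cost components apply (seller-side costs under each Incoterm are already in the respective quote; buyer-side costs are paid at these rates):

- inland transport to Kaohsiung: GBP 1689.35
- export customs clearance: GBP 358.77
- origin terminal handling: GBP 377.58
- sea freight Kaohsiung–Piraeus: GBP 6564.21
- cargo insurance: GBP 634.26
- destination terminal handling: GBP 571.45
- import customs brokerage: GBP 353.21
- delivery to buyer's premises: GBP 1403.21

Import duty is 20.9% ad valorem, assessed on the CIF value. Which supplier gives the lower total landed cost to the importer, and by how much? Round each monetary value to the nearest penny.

Supplier B is cheaper by GBP 6811.02

Supplier A (CFR):
CIF value = CFR price + insurance = 219199.05 + 634.26 = 219833.31
Import duty = 219833.31 × 20.9% = 45945.16
Buyer bears (A): 634.26 + 571.45 + 353.21 + 1403.21 = 2962.13
Landed cost (A) = invoice 219199.05 + 2962.13 + duty 45945.16 = 268106.34
Supplier B (FCA):
CIF value = FCA price + origin terminal + freight + insurance = 206623.66 + 377.58 + 6564.21 + 634.26 = 214199.71
Import duty = 214199.71 × 20.9% = 44767.74
Buyer bears (B): 377.58 + 6564.21 + 634.26 + 571.45 + 353.21 + 1403.21 = 9903.92
Landed cost (B) = invoice 206623.66 + 9903.92 + duty 44767.74 = 261295.32
Difference = |268106.34 − 261295.32| = 6811.02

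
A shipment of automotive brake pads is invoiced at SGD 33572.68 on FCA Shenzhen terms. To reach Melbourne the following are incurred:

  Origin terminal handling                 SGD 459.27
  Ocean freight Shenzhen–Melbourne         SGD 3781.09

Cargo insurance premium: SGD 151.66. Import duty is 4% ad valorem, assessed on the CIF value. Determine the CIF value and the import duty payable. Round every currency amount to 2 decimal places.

CIF value: SGD 37964.70; import duty: SGD 1518.59

CIF = FCA price + pre-shipment costs + freight + insurance
CIF = 33572.68 + 459.27 + 3781.09 + 151.66 = 37964.70
Import duty = 37964.70 × 4% = 1518.59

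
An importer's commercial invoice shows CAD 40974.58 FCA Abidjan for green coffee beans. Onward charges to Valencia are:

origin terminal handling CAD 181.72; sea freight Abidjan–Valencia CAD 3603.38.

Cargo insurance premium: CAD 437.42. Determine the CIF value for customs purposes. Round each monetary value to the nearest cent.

CIF value: CAD 45197.10

CIF = FCA price + pre-shipment costs + freight + insurance
CIF = 40974.58 + 181.72 + 3603.38 + 437.42 = 45197.10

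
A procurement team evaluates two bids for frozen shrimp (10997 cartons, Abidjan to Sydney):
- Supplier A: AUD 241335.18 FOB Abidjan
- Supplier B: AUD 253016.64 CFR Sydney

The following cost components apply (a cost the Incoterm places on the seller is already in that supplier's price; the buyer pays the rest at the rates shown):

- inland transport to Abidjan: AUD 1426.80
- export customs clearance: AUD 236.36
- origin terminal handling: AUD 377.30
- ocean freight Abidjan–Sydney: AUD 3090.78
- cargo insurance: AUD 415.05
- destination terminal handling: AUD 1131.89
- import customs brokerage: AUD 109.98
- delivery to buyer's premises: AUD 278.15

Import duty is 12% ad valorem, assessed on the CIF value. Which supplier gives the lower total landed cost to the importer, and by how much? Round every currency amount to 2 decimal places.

Supplier A (FOB):
CIF value = FOB price + freight + insurance = 241335.18 + 3090.78 + 415.05 = 244841.01
Import duty = 244841.01 × 12% = 29380.92
Buyer bears (A): 3090.78 + 415.05 + 1131.89 + 109.98 + 278.15 = 5025.85
Landed cost (A) = invoice 241335.18 + 5025.85 + duty 29380.92 = 275741.95
Supplier B (CFR):
CIF value = CFR price + insurance = 253016.64 + 415.05 = 253431.69
Import duty = 253431.69 × 12% = 30411.80
Buyer bears (B): 415.05 + 1131.89 + 109.98 + 278.15 = 1935.07
Landed cost (B) = invoice 253016.64 + 1935.07 + duty 30411.80 = 285363.51
Difference = |275741.95 − 285363.51| = 9621.56

Supplier A is cheaper by AUD 9621.56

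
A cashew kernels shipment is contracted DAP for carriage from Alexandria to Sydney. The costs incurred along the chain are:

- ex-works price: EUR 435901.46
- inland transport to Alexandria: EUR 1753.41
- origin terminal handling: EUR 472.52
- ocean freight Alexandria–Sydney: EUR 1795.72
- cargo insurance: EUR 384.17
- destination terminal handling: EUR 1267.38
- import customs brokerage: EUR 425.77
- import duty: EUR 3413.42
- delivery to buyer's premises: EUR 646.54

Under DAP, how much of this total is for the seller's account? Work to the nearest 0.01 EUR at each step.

Seller's account: EUR 442221.20

DAP: the seller bears all costs to the named destination except import duty and clearance.
Seller's account: goods 435901.46 + inland to port 1753.41 + origin terminal 472.52 + freight 1795.72 + insurance 384.17 + destination terminal 1267.38 + delivery 646.54 = 442221.20
Buyer's account: brokerage 425.77 + duty 3413.42 = 3839.19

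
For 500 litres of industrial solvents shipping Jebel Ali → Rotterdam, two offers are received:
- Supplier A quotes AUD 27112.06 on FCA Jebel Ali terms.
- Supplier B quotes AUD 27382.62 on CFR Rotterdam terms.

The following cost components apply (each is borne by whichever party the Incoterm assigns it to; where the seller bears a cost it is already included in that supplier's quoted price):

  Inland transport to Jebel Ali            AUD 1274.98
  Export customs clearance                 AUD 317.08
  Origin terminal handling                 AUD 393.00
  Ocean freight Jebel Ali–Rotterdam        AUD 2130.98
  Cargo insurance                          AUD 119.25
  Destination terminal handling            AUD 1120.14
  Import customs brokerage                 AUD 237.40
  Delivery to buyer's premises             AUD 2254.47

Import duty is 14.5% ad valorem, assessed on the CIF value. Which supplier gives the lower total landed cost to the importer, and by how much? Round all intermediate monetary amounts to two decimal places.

Supplier A (FCA):
CIF value = FCA price + origin terminal + freight + insurance = 27112.06 + 393.00 + 2130.98 + 119.25 = 29755.29
Import duty = 29755.29 × 14.5% = 4314.52
Buyer bears (A): 393.00 + 2130.98 + 119.25 + 1120.14 + 237.40 + 2254.47 = 6255.24
Landed cost (A) = invoice 27112.06 + 6255.24 + duty 4314.52 = 37681.82
Supplier B (CFR):
CIF value = CFR price + insurance = 27382.62 + 119.25 = 27501.87
Import duty = 27501.87 × 14.5% = 3987.77
Buyer bears (B): 119.25 + 1120.14 + 237.40 + 2254.47 = 3731.26
Landed cost (B) = invoice 27382.62 + 3731.26 + duty 3987.77 = 35101.65
Difference = |37681.82 − 35101.65| = 2580.17

Supplier B is cheaper by AUD 2580.17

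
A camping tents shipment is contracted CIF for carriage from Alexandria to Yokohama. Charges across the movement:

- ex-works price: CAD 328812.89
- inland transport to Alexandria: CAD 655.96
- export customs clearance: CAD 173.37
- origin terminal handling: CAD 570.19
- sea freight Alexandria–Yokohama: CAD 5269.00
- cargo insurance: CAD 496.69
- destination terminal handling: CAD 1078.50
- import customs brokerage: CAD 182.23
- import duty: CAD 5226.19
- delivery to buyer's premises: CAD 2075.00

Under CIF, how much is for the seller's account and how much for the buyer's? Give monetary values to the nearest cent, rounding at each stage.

CIF: the seller pays costs through ocean freight and marine insurance to the destination port.
Seller's account: goods 328812.89 + inland to port 655.96 + export clearance 173.37 + origin terminal 570.19 + freight 5269.00 + insurance 496.69 = 335978.10
Buyer's account: destination terminal 1078.50 + brokerage 182.23 + duty 5226.19 + delivery 2075.00 = 8561.92

Seller: CAD 335978.10; buyer: CAD 8561.92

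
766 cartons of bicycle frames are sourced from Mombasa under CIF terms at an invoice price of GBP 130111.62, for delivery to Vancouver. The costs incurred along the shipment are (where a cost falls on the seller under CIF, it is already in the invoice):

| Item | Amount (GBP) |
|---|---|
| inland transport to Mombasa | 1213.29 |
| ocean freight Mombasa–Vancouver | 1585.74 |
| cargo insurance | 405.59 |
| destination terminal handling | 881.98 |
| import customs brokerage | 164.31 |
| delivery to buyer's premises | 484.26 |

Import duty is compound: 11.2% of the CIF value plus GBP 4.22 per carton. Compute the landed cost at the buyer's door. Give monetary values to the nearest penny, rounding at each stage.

CIF: the seller pays costs through ocean freight and marine insurance to the destination port.
Already in the invoice (seller's account under CIF): inland to port, freight, insurance — exclude.
The CIF price already equals the CIF value: 130111.62
Ad valorem component: 130111.62 × 11.2% = 14572.50
Specific component: 766 × 4.22 = 3232.52
Import duty = 14572.50 + 3232.52 = 17805.02
Buyer bears: destination terminal 881.98 + brokerage 164.31 + delivery 484.26 + duty 17805.02 = 19335.57
Landed cost = invoice 130111.62 + 19335.57 = 149447.19

Total landed cost: GBP 149447.19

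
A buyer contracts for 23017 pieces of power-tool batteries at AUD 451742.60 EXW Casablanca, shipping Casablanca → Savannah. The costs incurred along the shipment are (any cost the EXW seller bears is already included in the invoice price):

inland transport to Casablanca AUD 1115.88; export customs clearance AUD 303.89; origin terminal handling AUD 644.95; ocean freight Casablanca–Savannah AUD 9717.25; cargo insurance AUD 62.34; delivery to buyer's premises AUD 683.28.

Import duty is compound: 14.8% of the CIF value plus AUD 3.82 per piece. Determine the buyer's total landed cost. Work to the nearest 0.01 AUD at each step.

Total landed cost: AUD 620805.99

EXW: the seller makes goods available at their premises; the buyer bears all onward costs.
CIF value = EXW price + inland to port + export clearance + origin terminal + freight + insurance = 451742.60 + 1115.88 + 303.89 + 644.95 + 9717.25 + 62.34 = 463586.91
Ad valorem component: 463586.91 × 14.8% = 68610.86
Specific component: 23017 × 3.82 = 87924.94
Import duty = 68610.86 + 87924.94 = 156535.80
Buyer bears: inland to port 1115.88 + export clearance 303.89 + origin terminal 644.95 + freight 9717.25 + insurance 62.34 + delivery 683.28 + duty 156535.80 = 169063.39
Landed cost = invoice 451742.60 + 169063.39 = 620805.99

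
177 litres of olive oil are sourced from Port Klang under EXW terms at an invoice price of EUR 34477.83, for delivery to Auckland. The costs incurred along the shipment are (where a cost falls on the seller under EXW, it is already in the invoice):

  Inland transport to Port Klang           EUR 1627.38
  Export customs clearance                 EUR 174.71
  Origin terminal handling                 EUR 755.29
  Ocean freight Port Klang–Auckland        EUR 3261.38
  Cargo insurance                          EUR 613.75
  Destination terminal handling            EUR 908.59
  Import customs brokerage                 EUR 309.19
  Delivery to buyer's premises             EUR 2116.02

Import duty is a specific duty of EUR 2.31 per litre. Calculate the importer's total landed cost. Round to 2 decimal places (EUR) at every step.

EXW: the seller makes goods available at their premises; the buyer bears all onward costs.
CIF value = EXW price + inland to port + export clearance + origin terminal + freight + insurance = 34477.83 + 1627.38 + 174.71 + 755.29 + 3261.38 + 613.75 = 40910.34
Import duty = 177 × 2.31 = 408.87
Buyer bears: inland to port 1627.38 + export clearance 174.71 + origin terminal 755.29 + freight 3261.38 + insurance 613.75 + destination terminal 908.59 + brokerage 309.19 + delivery 2116.02 + duty 408.87 = 10175.18
Landed cost = invoice 34477.83 + 10175.18 = 44653.01

Total landed cost: EUR 44653.01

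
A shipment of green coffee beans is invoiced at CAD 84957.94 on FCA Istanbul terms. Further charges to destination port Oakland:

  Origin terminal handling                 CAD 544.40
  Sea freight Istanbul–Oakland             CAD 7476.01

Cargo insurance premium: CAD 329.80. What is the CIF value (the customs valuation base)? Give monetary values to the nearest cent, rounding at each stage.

CIF = FCA price + pre-shipment costs + freight + insurance
CIF = 84957.94 + 544.40 + 7476.01 + 329.80 = 93308.15

CIF value: CAD 93308.15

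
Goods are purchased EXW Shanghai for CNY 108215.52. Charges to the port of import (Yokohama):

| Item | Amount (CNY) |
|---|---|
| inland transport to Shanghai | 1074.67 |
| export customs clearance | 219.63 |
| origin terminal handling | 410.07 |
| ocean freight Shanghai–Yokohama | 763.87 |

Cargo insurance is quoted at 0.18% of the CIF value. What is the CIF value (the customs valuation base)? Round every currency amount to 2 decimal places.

CIF value: CNY 110883.35

Let C be the CIF value. C = EXW price + pre-shipment costs + freight + 0.18% × C
C − 0.18% × C = 108215.52 + 1074.67 + 219.63 + 410.07 + 763.87
0.9982 × C = 110683.76
C = 110683.76 / 0.9982 = 110883.35
Insurance premium = 0.18% × 110883.35 = 199.59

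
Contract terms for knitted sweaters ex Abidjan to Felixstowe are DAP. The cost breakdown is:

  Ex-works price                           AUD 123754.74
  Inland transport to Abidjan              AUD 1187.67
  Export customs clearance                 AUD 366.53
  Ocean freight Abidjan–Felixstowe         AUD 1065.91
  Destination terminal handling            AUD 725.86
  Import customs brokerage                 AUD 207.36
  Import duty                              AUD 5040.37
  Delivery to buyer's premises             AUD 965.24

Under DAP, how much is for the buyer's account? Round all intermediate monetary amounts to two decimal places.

Buyer's account: AUD 5247.73

DAP: the seller bears all costs to the named destination except import duty and clearance.
Seller's account: goods 123754.74 + inland to port 1187.67 + export clearance 366.53 + freight 1065.91 + destination terminal 725.86 + delivery 965.24 = 128065.95
Buyer's account: brokerage 207.36 + duty 5040.37 = 5247.73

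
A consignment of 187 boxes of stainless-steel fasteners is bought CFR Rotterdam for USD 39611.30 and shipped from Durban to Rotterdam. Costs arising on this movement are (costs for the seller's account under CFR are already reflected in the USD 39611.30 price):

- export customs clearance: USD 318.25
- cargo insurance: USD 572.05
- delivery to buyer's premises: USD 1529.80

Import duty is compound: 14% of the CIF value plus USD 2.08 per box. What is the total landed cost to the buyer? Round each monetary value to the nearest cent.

CFR: the seller pays costs through ocean freight to the destination port, but not insurance.
Already in the invoice (seller's account under CFR): export clearance — exclude.
CIF value = CFR price + insurance = 39611.30 + 572.05 = 40183.35
Ad valorem component: 40183.35 × 14% = 5625.67
Specific component: 187 × 2.08 = 388.96
Import duty = 5625.67 + 388.96 = 6014.63
Buyer bears: insurance 572.05 + delivery 1529.80 + duty 6014.63 = 8116.48
Landed cost = invoice 39611.30 + 8116.48 = 47727.78

Total landed cost: USD 47727.78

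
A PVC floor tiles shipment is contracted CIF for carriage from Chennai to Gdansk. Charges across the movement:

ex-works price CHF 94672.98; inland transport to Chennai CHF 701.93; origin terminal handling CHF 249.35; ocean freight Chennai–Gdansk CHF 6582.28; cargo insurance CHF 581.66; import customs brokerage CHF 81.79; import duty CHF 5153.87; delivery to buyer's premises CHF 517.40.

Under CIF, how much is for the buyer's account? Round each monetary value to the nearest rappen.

Buyer's account: CHF 5753.06

CIF: the seller pays costs through ocean freight and marine insurance to the destination port.
Seller's account: goods 94672.98 + inland to port 701.93 + origin terminal 249.35 + freight 6582.28 + insurance 581.66 = 102788.20
Buyer's account: brokerage 81.79 + duty 5153.87 + delivery 517.40 = 5753.06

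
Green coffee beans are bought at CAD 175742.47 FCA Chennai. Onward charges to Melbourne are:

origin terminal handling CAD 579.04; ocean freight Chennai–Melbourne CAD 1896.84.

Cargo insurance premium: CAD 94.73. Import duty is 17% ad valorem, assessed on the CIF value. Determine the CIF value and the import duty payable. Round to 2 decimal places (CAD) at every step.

CIF = FCA price + pre-shipment costs + freight + insurance
CIF = 175742.47 + 579.04 + 1896.84 + 94.73 = 178313.08
Import duty = 178313.08 × 17% = 30313.22

CIF value: CAD 178313.08; import duty: CAD 30313.22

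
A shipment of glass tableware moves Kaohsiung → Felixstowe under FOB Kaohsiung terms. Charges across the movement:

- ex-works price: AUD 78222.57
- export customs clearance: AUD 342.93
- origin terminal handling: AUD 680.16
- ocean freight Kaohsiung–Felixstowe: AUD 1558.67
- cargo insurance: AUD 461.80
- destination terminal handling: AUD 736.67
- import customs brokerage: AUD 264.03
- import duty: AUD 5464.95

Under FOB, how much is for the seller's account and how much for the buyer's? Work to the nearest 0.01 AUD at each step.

FOB: the seller bears costs until goods are on board at the origin port; the buyer bears freight, insurance and all costs thereafter.
Seller's account: goods 78222.57 + export clearance 342.93 + origin terminal 680.16 = 79245.66
Buyer's account: freight 1558.67 + insurance 461.80 + destination terminal 736.67 + brokerage 264.03 + duty 5464.95 = 8486.12

Seller: AUD 79245.66; buyer: AUD 8486.12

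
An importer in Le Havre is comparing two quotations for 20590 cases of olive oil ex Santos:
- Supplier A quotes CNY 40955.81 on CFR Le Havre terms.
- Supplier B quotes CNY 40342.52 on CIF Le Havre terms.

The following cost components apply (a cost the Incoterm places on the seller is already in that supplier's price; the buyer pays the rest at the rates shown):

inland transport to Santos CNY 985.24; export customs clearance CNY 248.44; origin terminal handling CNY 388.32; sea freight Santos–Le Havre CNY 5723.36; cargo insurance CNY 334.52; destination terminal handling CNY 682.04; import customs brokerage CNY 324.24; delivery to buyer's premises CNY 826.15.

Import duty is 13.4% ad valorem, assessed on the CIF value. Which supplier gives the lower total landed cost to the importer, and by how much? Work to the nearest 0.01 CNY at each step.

Supplier A (CFR):
CIF value = CFR price + insurance = 40955.81 + 334.52 = 41290.33
Import duty = 41290.33 × 13.4% = 5532.90
Buyer bears (A): 334.52 + 682.04 + 324.24 + 826.15 = 2166.95
Landed cost (A) = invoice 40955.81 + 2166.95 + duty 5532.90 = 48655.66
Supplier B (CIF):
The CIF price already equals the CIF value: 40342.52
Import duty = 40342.52 × 13.4% = 5405.90
Buyer bears (B): 682.04 + 324.24 + 826.15 = 1832.43
Landed cost (B) = invoice 40342.52 + 1832.43 + duty 5405.90 = 47580.85
Difference = |48655.66 − 47580.85| = 1074.81

Supplier B is cheaper by CNY 1074.81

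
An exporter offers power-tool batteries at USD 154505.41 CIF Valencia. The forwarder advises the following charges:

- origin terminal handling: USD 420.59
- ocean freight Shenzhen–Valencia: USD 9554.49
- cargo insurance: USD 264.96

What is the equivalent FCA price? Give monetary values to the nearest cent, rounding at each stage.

FCA price: USD 144265.37

From CIF to FCA, the seller no longer bears: origin terminal, freight, insurance.
FCA price = 154505.41 − 420.59 − 9554.49 − 264.96 = 144265.37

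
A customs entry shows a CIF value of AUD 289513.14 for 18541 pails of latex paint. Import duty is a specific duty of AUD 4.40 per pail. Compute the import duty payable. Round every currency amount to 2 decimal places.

Import duty: AUD 81580.40

Import duty = 18541 × 4.40 = 81580.40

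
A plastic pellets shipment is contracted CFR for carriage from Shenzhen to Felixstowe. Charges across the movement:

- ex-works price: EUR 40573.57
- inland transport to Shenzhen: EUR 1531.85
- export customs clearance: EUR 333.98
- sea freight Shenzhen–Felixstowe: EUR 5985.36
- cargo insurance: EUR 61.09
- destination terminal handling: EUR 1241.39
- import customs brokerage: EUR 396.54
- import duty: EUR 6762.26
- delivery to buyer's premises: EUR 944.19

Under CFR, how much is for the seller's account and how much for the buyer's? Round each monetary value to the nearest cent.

Seller: EUR 48424.76; buyer: EUR 9405.47

CFR: the seller pays costs through ocean freight to the destination port, but not insurance.
Seller's account: goods 40573.57 + inland to port 1531.85 + export clearance 333.98 + freight 5985.36 = 48424.76
Buyer's account: insurance 61.09 + destination terminal 1241.39 + brokerage 396.54 + duty 6762.26 + delivery 944.19 = 9405.47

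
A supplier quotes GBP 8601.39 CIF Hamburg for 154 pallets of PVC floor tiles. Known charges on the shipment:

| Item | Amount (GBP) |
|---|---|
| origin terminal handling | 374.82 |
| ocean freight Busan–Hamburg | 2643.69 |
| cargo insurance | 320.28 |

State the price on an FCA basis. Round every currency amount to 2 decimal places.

FCA price: GBP 5262.60

From CIF to FCA, the seller no longer bears: origin terminal, freight, insurance.
FCA price = 8601.39 − 374.82 − 2643.69 − 320.28 = 5262.60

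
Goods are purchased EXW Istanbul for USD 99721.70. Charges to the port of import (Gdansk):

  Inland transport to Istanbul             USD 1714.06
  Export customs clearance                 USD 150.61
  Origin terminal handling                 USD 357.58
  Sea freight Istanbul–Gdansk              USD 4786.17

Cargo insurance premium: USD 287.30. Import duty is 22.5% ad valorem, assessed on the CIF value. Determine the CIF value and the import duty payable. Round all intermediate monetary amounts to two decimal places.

CIF = EXW price + pre-shipment costs + freight + insurance
CIF = 99721.70 + 1714.06 + 150.61 + 357.58 + 4786.17 + 287.30 = 107017.42
Import duty = 107017.42 × 22.5% = 24078.92

CIF value: USD 107017.42; import duty: USD 24078.92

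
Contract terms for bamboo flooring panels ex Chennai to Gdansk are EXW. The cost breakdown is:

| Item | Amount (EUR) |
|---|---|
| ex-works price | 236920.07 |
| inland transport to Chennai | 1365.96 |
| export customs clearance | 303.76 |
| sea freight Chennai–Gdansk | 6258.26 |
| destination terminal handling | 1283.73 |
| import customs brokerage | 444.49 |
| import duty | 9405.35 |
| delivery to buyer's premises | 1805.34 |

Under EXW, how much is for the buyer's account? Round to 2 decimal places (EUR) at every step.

EXW: the seller makes goods available at their premises; the buyer bears all onward costs.
Seller's account: goods 236920.07 = 236920.07
Buyer's account: inland to port 1365.96 + export clearance 303.76 + freight 6258.26 + destination terminal 1283.73 + brokerage 444.49 + duty 9405.35 + delivery 1805.34 = 20866.89

Buyer's account: EUR 20866.89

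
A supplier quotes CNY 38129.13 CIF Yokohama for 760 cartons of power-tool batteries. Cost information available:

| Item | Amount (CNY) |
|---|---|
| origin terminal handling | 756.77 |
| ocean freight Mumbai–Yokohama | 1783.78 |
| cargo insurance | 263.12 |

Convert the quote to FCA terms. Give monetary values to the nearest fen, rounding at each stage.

From CIF to FCA, the seller no longer bears: origin terminal, freight, insurance.
FCA price = 38129.13 − 756.77 − 1783.78 − 263.12 = 35325.46

FCA price: CNY 35325.46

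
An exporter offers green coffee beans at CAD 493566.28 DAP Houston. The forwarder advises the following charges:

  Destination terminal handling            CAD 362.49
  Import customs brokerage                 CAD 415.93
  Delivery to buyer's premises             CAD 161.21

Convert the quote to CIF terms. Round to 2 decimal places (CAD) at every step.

Not relevant to the conversion: brokerage — on the buyer under both terms; not part of either seller's price.
From DAP to CIF, the seller no longer bears: destination terminal, delivery.
CIF price = 493566.28 − 362.49 − 161.21 = 493042.58

CIF price: CAD 493042.58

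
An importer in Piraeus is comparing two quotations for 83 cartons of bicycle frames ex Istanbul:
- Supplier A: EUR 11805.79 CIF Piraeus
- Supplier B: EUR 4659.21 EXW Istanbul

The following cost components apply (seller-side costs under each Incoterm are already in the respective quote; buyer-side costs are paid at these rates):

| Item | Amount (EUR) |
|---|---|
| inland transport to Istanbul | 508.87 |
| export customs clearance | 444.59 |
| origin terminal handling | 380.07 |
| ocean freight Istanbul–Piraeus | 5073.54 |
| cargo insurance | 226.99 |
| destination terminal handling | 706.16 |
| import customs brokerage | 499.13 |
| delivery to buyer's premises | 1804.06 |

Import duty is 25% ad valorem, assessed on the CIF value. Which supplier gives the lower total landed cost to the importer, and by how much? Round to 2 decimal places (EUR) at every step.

Supplier B is cheaper by EUR 640.65

Supplier A (CIF):
The CIF price already equals the CIF value: 11805.79
Import duty = 11805.79 × 25% = 2951.45
Buyer bears (A): 706.16 + 499.13 + 1804.06 = 3009.35
Landed cost (A) = invoice 11805.79 + 3009.35 + duty 2951.45 = 17766.59
Supplier B (EXW):
CIF value = EXW price + inland to port + export clearance + origin terminal + freight + insurance = 4659.21 + 508.87 + 444.59 + 380.07 + 5073.54 + 226.99 = 11293.27
Import duty = 11293.27 × 25% = 2823.32
Buyer bears (B): 508.87 + 444.59 + 380.07 + 5073.54 + 226.99 + 706.16 + 499.13 + 1804.06 = 9643.41
Landed cost (B) = invoice 4659.21 + 9643.41 + duty 2823.32 = 17125.94
Difference = |17766.59 − 17125.94| = 640.65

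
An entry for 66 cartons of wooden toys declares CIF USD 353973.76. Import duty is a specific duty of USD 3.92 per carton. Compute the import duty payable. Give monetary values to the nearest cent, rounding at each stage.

Import duty: USD 258.72

Import duty = 66 × 3.92 = 258.72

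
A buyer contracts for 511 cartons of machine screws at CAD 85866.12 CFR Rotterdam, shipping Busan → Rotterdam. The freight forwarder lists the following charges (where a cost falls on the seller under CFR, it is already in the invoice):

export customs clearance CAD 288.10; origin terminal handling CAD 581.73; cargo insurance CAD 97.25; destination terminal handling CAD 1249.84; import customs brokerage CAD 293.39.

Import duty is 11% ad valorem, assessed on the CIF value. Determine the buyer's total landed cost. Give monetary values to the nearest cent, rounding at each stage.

Total landed cost: CAD 96962.57

CFR: the seller pays costs through ocean freight to the destination port, but not insurance.
Already in the invoice (seller's account under CFR): export clearance, origin terminal — exclude.
CIF value = CFR price + insurance = 85866.12 + 97.25 = 85963.37
Import duty = 85963.37 × 11% = 9455.97
Buyer bears: insurance 97.25 + destination terminal 1249.84 + brokerage 293.39 + duty 9455.97 = 11096.45
Landed cost = invoice 85866.12 + 11096.45 = 96962.57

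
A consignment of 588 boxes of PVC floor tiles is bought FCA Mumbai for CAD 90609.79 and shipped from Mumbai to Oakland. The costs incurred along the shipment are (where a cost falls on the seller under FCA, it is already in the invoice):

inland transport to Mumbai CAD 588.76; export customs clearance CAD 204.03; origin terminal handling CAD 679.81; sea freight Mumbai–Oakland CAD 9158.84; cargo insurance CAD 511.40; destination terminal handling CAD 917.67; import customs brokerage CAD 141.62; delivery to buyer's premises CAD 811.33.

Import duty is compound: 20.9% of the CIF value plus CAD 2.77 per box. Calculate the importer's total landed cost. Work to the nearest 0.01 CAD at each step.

FCA: the seller delivers export-cleared goods to the carrier; the buyer bears costs from that point.
Already in the invoice (seller's account under FCA): inland to port, export clearance — exclude.
CIF value = FCA price + origin terminal + freight + insurance = 90609.79 + 679.81 + 9158.84 + 511.40 = 100959.84
Ad valorem component: 100959.84 × 20.9% = 21100.61
Specific component: 588 × 2.77 = 1628.76
Import duty = 21100.61 + 1628.76 = 22729.37
Buyer bears: origin terminal 679.81 + freight 9158.84 + insurance 511.40 + destination terminal 917.67 + brokerage 141.62 + delivery 811.33 + duty 22729.37 = 34950.04
Landed cost = invoice 90609.79 + 34950.04 = 125559.83

Total landed cost: CAD 125559.83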